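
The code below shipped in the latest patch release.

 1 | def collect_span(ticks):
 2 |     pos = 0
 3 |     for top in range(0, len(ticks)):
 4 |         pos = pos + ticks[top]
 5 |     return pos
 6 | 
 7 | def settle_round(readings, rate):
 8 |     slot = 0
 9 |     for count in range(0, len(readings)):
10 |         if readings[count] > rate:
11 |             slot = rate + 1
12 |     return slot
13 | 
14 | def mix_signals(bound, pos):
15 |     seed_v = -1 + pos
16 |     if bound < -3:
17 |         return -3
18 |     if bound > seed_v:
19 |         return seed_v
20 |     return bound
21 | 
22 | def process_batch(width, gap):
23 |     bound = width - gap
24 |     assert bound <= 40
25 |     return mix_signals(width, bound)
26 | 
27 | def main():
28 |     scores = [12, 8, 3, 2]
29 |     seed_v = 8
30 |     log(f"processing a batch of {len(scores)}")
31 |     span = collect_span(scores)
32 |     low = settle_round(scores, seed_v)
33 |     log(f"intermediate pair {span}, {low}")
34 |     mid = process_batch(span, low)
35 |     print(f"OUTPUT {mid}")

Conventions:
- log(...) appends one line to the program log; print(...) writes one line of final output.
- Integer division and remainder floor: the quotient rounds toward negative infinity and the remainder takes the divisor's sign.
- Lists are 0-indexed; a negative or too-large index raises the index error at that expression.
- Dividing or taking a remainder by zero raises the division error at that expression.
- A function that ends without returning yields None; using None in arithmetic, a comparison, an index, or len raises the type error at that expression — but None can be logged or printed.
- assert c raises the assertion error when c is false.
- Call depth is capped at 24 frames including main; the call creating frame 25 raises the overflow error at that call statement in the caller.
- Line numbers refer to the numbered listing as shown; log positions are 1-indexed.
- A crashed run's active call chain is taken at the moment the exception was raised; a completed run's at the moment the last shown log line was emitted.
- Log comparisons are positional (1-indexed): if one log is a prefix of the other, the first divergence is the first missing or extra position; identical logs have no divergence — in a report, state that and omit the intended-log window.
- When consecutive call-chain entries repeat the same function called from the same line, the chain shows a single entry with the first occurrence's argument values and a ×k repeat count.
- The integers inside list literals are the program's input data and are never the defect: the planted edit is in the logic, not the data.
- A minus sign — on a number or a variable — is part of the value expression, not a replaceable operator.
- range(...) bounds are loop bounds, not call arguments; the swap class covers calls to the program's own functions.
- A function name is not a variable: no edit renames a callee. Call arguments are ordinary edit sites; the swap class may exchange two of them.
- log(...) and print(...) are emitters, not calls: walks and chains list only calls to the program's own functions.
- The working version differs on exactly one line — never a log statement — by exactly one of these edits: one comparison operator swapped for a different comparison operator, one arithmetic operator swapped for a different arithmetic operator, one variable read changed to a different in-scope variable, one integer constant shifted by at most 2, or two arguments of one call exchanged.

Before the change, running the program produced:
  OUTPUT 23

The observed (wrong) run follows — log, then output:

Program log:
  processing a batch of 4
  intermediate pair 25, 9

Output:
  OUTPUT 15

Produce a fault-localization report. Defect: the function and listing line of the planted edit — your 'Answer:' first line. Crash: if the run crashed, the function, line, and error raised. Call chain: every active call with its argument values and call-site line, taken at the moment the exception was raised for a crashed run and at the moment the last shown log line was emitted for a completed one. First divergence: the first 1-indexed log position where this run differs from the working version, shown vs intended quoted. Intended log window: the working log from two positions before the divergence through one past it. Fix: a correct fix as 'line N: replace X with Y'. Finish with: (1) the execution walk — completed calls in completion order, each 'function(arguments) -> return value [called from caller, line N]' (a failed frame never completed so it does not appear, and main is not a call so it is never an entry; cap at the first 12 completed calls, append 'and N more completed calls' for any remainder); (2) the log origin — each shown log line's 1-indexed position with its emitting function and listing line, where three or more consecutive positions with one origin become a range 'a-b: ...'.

Answer: the defect is in settle_round at line 11.
Key observation: The log first diverges at position 2: the faulty run prints 'intermediate pair 25, 9' where the working version prints 'intermediate pair 25, 1'.
Call chain: main.
First divergence: position 2 — the shown line 'intermediate pair 25, 9' should read 'intermediate pair 25, 1'.
Intended log window:
  1: processing a batch of 4
  2: intermediate pair 25, 1
Execution walk:
  collect_span([12, 8, 3, 2]) -> 25  [called from main, line 31]
  settle_round([12, 8, 3, 2], 8) -> 9  [called from main, line 32]
  mix_signals(25, 16) -> 15  [called from process_batch, line 25]
  process_batch(25, 9) -> 15  [called from main, line 34]
Log origins:
  1 — main, line 30
  2 — main, line 33
A correct fix: line 11: replace `rate` with `slot`.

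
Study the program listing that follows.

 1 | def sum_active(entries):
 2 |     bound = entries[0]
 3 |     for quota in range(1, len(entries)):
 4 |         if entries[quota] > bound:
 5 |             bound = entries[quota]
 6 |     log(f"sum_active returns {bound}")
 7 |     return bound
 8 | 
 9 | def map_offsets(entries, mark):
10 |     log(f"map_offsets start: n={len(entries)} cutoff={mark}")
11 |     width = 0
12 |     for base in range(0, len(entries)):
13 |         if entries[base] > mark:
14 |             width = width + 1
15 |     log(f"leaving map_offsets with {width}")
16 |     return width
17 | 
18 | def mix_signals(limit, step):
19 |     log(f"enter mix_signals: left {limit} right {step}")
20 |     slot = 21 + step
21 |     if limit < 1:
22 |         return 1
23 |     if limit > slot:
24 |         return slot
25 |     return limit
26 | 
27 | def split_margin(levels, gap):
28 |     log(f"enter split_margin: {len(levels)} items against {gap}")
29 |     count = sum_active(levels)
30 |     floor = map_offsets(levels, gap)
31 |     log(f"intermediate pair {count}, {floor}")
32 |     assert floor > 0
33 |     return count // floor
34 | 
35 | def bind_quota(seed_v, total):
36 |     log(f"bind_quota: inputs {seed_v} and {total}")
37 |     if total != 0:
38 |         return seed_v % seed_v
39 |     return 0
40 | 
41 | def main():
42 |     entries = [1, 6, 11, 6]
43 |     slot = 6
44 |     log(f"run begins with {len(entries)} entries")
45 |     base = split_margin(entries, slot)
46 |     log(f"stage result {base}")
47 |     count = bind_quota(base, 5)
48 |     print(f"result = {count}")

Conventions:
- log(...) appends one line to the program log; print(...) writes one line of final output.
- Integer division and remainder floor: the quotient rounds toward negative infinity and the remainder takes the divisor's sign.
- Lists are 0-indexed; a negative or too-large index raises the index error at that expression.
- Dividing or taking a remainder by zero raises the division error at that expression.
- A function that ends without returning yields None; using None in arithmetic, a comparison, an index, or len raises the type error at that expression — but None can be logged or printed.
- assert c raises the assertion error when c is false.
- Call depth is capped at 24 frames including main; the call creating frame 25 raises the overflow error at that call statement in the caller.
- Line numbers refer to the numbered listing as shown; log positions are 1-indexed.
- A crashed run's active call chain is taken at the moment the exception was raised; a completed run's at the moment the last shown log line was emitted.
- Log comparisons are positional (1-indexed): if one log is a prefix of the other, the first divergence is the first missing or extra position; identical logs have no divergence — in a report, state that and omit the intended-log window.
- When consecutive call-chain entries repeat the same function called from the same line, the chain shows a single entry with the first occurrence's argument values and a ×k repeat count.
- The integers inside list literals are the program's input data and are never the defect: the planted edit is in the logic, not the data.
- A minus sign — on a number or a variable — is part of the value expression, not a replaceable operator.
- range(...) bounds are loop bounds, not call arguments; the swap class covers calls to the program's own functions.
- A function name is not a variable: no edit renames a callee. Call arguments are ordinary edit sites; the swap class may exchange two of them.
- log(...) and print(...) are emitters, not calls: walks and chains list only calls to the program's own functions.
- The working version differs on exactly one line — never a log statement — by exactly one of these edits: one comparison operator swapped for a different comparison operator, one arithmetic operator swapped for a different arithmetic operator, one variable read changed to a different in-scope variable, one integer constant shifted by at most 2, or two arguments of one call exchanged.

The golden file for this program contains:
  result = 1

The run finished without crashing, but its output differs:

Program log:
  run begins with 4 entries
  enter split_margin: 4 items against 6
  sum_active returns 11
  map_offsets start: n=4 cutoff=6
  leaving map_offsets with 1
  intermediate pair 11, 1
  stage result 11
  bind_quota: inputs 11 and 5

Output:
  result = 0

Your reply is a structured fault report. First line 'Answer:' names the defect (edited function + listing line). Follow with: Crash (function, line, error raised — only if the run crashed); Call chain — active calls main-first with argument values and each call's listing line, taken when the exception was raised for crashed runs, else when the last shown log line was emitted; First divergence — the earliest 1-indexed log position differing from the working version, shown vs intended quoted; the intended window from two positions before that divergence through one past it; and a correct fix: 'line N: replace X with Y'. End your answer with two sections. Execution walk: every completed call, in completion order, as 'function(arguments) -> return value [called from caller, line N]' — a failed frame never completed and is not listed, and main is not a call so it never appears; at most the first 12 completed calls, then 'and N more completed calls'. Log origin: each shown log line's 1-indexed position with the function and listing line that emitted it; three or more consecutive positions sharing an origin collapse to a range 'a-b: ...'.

Answer: the defect is in bind_quota at line 38.
Key observation: Every logged value matches the working version; the printed result is what differs.
Call chain: main -> bind_quota(11, 5) (called at line 47).
First divergence: none; the two logs match at every position.
Execution walk:
  sum_active([1, 6, 11, 6]) -> 11  [called from split_margin, line 29]
  map_offsets([1, 6, 11, 6], 6) -> 1  [called from split_margin, line 30]
  split_margin([1, 6, 11, 6], 6) -> 11  [called from main, line 45]
  bind_quota(11, 5) -> 0  [called from main, line 47]
Log line origins:
  1: emitted by main (line 44)
  2: emitted by split_margin (line 28)
  3: emitted by sum_active (line 6)
  4: emitted by map_offsets (line 10)
  5: emitted by map_offsets (line 15)
  6: emitted by split_margin (line 31)
  7: emitted by main (line 46)
  8: emitted by bind_quota (line 36)
A correct fix: line 38: replace `seed_v % seed_v` with `seed_v % total`.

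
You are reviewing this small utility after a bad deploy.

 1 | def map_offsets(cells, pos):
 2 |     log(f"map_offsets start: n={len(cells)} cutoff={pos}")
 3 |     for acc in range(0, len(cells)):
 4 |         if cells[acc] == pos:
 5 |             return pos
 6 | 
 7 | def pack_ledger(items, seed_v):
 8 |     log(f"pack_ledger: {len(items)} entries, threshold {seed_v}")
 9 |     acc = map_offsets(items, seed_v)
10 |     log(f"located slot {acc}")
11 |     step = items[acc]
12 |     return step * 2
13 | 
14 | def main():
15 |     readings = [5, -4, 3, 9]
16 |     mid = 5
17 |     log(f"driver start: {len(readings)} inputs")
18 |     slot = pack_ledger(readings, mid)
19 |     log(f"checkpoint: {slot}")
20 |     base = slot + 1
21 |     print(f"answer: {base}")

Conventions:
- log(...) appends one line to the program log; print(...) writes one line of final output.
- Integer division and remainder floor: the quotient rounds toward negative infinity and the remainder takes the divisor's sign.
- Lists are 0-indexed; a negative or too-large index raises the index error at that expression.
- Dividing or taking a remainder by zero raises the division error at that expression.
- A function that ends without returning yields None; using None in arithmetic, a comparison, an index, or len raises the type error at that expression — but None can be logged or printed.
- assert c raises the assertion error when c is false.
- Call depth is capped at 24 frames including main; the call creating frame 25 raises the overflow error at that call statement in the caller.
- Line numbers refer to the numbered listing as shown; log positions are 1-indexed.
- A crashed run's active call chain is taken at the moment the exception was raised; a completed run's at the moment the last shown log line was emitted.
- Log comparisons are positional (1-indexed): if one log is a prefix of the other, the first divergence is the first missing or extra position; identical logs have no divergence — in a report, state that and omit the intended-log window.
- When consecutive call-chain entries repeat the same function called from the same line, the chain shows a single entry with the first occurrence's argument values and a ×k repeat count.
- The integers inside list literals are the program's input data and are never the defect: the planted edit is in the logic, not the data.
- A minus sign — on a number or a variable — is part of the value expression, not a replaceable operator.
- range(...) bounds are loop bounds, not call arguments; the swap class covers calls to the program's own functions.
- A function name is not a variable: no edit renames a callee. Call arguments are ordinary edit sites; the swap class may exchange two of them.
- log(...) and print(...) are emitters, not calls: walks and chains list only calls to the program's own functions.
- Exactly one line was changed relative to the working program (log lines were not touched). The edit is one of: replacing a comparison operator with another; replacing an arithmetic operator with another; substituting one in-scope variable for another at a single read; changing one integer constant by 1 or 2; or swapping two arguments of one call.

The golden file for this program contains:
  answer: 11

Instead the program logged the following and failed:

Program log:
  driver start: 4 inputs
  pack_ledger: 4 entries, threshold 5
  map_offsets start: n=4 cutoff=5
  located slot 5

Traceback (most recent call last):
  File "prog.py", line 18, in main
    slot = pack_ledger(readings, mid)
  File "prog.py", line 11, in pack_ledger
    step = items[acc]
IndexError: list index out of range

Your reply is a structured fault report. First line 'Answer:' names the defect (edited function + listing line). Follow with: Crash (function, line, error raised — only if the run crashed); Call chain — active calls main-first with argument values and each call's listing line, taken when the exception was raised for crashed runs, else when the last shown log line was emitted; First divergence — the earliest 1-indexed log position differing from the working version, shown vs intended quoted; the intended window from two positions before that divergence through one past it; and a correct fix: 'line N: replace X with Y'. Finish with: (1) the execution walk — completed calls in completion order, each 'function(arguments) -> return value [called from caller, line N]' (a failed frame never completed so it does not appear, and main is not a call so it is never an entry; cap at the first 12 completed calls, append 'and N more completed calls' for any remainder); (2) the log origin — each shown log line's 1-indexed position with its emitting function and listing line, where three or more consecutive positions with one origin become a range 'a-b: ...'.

Answer: the defect is in map_offsets at line 5.
Key observation: The earliest visible damage is log position 4 — 'located slot 5' rather than the intended 'located slot 0'.
Crash: pack_ledger, line 11, IndexError.
Call chain: main -> pack_ledger([5, -4, 3, 9], 5) (called at line 18).
First divergence: position 4 — shown 'located slot 5', intended 'located slot 0'.
Intended log window:
  2: pack_ledger: 4 entries, threshold 5
  3: map_offsets start: n=4 cutoff=5
  4: located slot 0
  5: checkpoint: 10
Execution walk:
  map_offsets([5, -4, 3, 9], 5) -> 5  [called from pack_ledger, line 9]
Log origins:
  1: from main, line 17
  2: from pack_ledger, line 8
  3: from map_offsets, line 2
  4: from pack_ledger, line 10
A correct fix: line 5: replace `pos` with `acc`.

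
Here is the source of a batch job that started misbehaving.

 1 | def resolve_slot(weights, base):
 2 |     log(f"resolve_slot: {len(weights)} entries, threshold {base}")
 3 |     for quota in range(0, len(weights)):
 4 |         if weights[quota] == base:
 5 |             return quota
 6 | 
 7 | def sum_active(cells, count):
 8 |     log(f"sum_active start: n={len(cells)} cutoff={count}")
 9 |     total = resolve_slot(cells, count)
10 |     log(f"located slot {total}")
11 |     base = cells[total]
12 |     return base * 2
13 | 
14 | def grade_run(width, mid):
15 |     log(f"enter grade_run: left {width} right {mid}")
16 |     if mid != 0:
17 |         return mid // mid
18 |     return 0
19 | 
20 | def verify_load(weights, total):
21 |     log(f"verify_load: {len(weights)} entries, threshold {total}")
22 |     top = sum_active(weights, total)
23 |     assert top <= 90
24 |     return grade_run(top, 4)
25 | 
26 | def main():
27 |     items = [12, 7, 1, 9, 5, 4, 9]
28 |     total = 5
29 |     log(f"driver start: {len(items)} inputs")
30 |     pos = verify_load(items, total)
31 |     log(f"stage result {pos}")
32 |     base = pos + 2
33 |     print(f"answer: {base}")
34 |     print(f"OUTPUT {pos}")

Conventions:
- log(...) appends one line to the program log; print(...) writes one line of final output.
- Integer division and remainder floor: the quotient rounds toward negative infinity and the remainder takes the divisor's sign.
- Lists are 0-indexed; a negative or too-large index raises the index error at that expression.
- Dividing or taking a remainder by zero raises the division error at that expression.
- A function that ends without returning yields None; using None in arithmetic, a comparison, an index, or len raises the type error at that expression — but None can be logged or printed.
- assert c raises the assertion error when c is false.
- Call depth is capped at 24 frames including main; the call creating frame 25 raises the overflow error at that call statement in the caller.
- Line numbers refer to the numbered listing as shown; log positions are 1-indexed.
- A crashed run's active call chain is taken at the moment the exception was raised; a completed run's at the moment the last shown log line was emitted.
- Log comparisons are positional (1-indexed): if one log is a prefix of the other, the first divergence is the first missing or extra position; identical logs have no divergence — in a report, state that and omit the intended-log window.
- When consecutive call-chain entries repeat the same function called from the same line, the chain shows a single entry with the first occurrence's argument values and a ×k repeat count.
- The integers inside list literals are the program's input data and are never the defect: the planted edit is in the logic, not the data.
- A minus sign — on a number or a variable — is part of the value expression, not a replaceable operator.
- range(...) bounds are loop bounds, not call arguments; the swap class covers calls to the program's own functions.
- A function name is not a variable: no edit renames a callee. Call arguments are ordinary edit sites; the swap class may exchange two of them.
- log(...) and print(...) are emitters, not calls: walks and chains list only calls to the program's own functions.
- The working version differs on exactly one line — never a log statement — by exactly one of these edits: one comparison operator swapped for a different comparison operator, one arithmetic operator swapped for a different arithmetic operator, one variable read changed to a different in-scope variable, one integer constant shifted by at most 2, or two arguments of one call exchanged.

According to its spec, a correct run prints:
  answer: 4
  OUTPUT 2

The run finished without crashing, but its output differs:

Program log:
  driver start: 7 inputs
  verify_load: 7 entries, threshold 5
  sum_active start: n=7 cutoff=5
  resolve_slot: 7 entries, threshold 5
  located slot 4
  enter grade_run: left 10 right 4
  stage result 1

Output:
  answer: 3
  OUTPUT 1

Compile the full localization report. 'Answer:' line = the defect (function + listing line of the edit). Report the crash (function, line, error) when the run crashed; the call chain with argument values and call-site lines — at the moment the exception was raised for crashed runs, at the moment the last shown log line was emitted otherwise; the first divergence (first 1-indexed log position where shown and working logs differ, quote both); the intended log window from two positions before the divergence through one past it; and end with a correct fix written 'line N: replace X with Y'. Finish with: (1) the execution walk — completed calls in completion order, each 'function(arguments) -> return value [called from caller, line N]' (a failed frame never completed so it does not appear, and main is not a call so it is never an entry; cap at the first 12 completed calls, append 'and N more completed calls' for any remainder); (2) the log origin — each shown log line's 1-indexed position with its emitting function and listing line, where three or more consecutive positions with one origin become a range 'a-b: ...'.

Answer: the defect is in grade_run at line 17.
Key fact: The log first diverges at position 7: the faulty run prints 'stage result 1' where the working version prints 'stage result 2'.
Call chain: main.
First divergence: position 7 — the shown line 'stage result 1' should read 'stage result 2'.
Intended log window:
  5: located slot 4
  6: enter grade_run: left 10 right 4
  7: stage result 2
Execution walk:
  resolve_slot([12, 7, 1, 9, 5, 4, 9], 5) -> 4  [called from sum_active, line 9]
  sum_active([12, 7, 1, 9, 5, 4, 9], 5) -> 10  [called from verify_load, line 22]
  grade_run(10, 4) -> 1  [called from verify_load, line 24]
  verify_load([12, 7, 1, 9, 5, 4, 9], 5) -> 1  [called from main, line 30]
Log origin:
  1 — main, line 29
  2 — verify_load, line 21
  3 — sum_active, line 8
  4 — resolve_slot, line 2
  5 — sum_active, line 10
  6 — grade_run, line 15
  7 — main, line 31
A correct fix: line 17: replace `mid // mid` with `width // mid`.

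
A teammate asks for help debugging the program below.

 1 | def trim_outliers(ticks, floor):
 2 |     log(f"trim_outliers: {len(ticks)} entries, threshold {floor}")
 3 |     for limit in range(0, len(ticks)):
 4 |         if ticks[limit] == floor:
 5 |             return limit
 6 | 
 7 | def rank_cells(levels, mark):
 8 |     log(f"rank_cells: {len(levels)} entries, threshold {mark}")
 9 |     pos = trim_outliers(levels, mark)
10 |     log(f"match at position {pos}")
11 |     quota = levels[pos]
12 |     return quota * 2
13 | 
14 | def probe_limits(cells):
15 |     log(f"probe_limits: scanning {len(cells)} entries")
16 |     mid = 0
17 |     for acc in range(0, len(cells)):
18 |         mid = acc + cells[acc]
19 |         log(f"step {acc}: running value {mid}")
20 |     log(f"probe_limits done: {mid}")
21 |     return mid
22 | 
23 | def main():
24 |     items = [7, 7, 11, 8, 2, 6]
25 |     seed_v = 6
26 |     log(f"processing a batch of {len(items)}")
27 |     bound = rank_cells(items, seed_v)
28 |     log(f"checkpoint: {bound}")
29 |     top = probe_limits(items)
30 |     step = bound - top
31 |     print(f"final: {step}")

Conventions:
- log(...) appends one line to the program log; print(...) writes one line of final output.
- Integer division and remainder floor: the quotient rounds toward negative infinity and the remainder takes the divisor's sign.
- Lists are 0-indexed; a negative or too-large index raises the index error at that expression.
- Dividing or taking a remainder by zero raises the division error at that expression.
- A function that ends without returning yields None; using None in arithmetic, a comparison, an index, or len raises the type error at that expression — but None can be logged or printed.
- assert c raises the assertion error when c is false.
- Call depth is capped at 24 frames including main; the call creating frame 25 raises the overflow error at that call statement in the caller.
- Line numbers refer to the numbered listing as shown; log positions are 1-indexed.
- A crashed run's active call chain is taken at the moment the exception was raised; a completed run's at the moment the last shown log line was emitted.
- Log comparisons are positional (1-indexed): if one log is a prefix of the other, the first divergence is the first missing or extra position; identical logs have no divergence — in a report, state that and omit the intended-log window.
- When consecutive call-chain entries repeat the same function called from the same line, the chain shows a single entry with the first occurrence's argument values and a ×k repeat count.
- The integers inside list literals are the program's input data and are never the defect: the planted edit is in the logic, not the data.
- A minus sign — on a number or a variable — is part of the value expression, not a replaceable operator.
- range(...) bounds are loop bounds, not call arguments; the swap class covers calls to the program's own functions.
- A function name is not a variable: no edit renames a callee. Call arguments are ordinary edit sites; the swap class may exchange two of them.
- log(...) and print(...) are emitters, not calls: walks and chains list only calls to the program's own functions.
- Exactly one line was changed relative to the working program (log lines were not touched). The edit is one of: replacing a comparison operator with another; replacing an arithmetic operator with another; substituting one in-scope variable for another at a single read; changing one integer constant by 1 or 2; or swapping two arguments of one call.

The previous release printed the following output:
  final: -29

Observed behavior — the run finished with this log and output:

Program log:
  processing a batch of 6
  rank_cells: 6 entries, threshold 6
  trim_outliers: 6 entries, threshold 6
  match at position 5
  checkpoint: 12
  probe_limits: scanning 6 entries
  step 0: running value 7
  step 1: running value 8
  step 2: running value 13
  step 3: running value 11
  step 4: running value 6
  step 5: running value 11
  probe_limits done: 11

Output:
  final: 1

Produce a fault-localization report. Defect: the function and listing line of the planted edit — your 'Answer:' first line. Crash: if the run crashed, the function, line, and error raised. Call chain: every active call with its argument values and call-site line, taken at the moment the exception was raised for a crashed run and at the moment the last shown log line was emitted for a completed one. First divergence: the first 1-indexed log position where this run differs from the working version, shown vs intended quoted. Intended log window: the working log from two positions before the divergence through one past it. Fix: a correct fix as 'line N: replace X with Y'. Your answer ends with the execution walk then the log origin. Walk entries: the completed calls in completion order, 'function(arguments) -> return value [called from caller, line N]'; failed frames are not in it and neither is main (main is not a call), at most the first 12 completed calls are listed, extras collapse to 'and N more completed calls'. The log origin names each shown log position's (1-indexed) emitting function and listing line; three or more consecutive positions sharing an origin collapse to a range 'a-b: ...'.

Answer: the defect is in probe_limits at line 18.
Key fact: Log line 8 is where behavior first shows: 'step 1: running value 8' appears instead of 'step 1: running value 14'.
Call chain: main -> probe_limits([7, 7, 11, 8, 2, 6]) (called at line 29).
First divergence: position 8 — shown 'step 1: running value 8', intended 'step 1: running value 14'.
Intended log window:
  6: probe_limits: scanning 6 entries
  7: step 0: running value 7
  8: step 1: running value 14
  9: step 2: running value 25
Execution walk:
  trim_outliers([7, 7, 11, 8, 2, 6], 6) -> 5  [called from rank_cells, line 9]
  rank_cells([7, 7, 11, 8, 2, 6], 6) -> 12  [called from main, line 27]
  probe_limits([7, 7, 11, 8, 2, 6]) -> 11  [called from main, line 29]
Log line origins:
  1 — main, line 26
  2 — rank_cells, line 8
  3 — trim_outliers, line 2
  4 — rank_cells, line 10
  5 — main, line 28
  6 — probe_limits, line 15
  7-12 — probe_limits, line 19
  13 — probe_limits, line 20
A correct fix: line 18: replace `acc + cells[acc]` with `mid + cells[acc]`.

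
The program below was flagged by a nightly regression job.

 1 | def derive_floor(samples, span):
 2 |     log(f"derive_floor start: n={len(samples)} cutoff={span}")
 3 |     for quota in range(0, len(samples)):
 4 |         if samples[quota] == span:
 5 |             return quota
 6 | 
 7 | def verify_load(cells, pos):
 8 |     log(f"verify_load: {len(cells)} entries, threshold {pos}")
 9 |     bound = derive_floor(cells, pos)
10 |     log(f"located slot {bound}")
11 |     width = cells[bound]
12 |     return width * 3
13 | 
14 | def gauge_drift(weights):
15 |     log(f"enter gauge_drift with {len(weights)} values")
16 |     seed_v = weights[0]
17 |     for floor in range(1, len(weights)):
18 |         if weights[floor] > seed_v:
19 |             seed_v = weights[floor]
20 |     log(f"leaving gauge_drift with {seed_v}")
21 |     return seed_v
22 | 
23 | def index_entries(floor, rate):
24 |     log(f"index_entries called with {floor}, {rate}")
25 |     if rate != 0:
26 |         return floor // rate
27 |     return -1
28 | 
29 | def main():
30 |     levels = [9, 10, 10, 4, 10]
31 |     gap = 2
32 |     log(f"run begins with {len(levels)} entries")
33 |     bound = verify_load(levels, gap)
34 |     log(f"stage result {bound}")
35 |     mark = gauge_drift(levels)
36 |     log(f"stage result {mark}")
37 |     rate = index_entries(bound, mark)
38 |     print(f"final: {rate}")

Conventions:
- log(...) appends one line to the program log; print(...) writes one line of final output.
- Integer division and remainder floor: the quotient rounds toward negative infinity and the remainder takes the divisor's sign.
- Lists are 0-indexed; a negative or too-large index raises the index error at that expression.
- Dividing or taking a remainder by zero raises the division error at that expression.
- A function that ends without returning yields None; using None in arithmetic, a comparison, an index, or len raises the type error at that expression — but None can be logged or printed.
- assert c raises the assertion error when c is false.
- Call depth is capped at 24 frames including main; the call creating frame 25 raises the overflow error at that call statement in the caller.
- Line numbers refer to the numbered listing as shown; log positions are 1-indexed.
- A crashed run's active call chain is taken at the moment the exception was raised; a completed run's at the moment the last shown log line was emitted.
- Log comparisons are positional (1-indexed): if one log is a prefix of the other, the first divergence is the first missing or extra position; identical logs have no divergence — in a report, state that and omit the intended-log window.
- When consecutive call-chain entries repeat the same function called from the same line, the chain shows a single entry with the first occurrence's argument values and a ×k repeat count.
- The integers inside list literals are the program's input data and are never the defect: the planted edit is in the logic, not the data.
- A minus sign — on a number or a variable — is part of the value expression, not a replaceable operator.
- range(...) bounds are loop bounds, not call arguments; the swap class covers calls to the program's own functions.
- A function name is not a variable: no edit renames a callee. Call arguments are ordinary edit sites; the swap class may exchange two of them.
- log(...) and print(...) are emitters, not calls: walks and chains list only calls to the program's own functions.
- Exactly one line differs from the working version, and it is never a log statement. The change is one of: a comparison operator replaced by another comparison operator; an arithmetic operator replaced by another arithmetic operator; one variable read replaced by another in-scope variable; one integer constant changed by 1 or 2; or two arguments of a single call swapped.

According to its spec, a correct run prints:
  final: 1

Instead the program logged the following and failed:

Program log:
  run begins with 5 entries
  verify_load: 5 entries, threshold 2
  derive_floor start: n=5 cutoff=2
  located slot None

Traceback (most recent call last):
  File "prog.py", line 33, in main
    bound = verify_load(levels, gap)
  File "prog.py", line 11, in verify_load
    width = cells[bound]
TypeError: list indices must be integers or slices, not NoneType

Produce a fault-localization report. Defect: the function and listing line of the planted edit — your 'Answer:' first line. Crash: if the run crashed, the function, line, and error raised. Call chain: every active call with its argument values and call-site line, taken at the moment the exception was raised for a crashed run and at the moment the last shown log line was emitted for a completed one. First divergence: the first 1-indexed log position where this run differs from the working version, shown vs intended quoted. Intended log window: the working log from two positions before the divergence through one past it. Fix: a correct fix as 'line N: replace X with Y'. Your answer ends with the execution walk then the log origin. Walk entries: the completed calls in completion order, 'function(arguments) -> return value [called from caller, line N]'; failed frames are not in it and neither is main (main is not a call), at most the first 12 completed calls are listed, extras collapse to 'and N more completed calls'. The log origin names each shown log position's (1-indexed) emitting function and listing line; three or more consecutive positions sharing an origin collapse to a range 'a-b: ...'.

Answer: the defect is in main at line 31.
Key fact: Position 2 is the first bad log line: 'verify_load: 5 entries, threshold 2' should read 'verify_load: 5 entries, threshold 4'.
Crash: verify_load, line 11, TypeError.
Call chain: main -> verify_load([9, 10, 10, 4, 10], 2) (called at line 33).
First divergence: position 2 — shown 'verify_load: 5 entries, threshold 2', intended 'verify_load: 5 entries, threshold 4'.
Intended log window:
  1: run begins with 5 entries
  2: verify_load: 5 entries, threshold 4
  3: derive_floor start: n=5 cutoff=4
Execution walk:
  derive_floor([9, 10, 10, 4, 10], 2) -> None  [called from verify_load, line 9]
Origin of each log line:
  1: logged in main at line 32
  2: logged in verify_load at line 8
  3: logged in derive_floor at line 2
  4: logged in verify_load at line 10
A correct fix: line 31: replace `2` with `4`.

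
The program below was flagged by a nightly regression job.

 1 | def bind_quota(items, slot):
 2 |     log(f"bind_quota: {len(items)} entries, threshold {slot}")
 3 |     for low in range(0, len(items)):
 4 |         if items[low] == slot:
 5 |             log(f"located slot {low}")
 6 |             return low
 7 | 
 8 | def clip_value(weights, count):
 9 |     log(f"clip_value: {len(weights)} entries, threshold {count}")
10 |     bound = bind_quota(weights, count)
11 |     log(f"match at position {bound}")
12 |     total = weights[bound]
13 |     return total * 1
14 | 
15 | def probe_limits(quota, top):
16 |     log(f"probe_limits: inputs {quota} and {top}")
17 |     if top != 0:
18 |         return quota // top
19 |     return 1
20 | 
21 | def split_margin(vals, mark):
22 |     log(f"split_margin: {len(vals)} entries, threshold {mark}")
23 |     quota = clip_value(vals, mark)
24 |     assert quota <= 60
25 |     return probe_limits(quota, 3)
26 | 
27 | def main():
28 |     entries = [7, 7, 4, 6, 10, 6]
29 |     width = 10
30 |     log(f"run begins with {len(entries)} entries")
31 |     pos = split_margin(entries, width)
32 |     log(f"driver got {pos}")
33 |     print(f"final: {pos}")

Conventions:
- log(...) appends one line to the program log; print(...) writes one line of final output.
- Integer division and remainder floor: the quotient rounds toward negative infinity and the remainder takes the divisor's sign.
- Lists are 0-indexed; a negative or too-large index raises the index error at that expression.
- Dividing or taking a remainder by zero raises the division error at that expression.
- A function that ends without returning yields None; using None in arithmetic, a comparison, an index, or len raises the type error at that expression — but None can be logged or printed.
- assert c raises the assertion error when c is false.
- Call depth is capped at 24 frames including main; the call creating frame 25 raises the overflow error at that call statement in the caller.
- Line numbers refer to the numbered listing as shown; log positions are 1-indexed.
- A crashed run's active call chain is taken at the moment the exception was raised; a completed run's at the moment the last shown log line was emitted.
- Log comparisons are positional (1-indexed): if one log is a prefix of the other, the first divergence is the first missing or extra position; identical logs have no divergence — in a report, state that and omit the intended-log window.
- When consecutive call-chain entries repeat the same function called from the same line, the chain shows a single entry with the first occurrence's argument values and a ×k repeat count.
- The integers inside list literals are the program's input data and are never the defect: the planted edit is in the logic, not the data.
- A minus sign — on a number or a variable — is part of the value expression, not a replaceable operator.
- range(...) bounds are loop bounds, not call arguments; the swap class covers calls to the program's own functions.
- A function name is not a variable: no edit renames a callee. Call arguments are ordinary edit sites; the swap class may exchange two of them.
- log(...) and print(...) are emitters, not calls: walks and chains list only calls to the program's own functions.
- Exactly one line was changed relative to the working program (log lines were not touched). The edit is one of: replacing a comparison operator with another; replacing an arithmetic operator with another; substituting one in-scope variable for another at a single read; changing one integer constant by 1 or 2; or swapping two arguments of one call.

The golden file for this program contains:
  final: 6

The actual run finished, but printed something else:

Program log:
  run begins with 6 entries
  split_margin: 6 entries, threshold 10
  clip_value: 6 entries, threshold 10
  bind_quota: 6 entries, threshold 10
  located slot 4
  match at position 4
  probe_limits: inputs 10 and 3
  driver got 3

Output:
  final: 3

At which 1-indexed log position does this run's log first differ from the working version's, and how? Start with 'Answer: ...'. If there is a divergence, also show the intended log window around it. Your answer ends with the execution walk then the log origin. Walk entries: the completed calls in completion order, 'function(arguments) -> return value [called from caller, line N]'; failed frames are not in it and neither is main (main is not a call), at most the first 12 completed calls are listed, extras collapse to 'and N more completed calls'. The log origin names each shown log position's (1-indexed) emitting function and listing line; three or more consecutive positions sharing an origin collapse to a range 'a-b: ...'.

Answer: position 7 — shown 'probe_limits: inputs 10 and 3', intended 'probe_limits: inputs 20 and 3'.
Intended log window:
  5: located slot 4
  6: match at position 4
  7: probe_limits: inputs 20 and 3
  8: driver got 6
Execution walk:
  bind_quota([7, 7, 4, 6, 10, 6], 10) -> 4  [called from clip_value, line 10]
  clip_value([7, 7, 4, 6, 10, 6], 10) -> 10  [called from split_margin, line 23]
  probe_limits(10, 3) -> 3  [called from split_margin, line 25]
  split_margin([7, 7, 4, 6, 10, 6], 10) -> 3  [called from main, line 31]
Log line origins:
  1 — main, line 30
  2 — split_margin, line 22
  3 — clip_value, line 9
  4 — bind_quota, line 2
  5 — bind_quota, line 5
  6 — clip_value, line 11
  7 — probe_limits, line 16
  8 — main, line 32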